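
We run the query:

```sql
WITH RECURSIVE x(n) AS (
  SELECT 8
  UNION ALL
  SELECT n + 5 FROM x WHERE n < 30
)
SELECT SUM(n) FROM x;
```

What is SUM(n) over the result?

123

Base: n=8.
Iteration 1: 8 < 30 holds -> n = 8 + 5 = 13.
Iteration 2: 13 < 30 holds -> n = 13 + 5 = 18.
Iteration 3: 18 < 30 holds -> n = 18 + 5 = 23.
Iteration 4: 23 < 30 holds -> n = 23 + 5 = 28.
Iteration 5: 28 < 30 holds -> n = 28 + 5 = 33.
Iteration 6: 33 < 30 fails; recursion stops.
SUM(n) = 8 + 13 + 18 + 23 + 28 + 33 = 123.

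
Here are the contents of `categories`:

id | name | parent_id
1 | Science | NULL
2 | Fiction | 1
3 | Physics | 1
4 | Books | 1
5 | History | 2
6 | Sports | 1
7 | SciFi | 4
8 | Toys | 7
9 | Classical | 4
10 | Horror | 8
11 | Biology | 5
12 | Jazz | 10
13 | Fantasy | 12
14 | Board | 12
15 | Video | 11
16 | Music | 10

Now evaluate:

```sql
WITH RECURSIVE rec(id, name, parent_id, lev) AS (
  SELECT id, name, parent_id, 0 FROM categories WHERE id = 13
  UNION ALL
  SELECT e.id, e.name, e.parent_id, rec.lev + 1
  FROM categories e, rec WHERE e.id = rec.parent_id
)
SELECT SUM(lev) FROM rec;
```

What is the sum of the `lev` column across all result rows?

21

Base: id=13 (Fantasy), parent_id=12, lev 0.
Iteration 1: join on id=12 -> Jazz (id 12, parent_id=10, lev 1).
Iteration 2: join on id=10 -> Horror (id 10, parent_id=8, lev 2).
Iteration 3: join on id=8 -> Toys (id 8, parent_id=7, lev 3).
Iteration 4: join on id=7 -> SciFi (id 7, parent_id=4, lev 4).
Iteration 5: join on id=4 -> Books (id 4, parent_id=1, lev 5).
Iteration 6: join on id=1 -> Science (id 1, parent_id=NULL, lev 6).
Iteration 7: parent_id is NULL; no match; recursion stops.
SUM(lev) = 0 + 1 + 2 + 3 + 4 + 5 + 6 = 21.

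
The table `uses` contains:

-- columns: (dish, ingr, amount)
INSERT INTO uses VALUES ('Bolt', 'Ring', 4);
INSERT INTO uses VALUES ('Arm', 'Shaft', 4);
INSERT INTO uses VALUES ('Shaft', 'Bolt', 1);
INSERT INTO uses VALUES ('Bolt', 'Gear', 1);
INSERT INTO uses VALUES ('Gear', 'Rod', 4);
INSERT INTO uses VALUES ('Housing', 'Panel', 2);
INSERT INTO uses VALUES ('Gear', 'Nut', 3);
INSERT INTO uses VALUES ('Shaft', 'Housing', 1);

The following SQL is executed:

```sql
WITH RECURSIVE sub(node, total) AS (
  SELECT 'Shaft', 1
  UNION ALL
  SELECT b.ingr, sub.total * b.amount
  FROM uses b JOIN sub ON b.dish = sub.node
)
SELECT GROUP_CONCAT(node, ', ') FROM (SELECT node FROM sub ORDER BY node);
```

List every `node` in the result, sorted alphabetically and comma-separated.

Base: (Shaft, total=1).
Iteration 1: components of {Shaft} -> Bolt = 1*1 = 1, Housing = 1*1 = 1.
Iteration 2: components of {Bolt,Housing} -> Gear = 1*1 = 1, Panel = 1*2 = 2, Ring = 1*4 = 4.
Iteration 3: components of {Gear,Panel,Ring} -> Nut = 1*3 = 3, Rod = 1*4 = 4.
Iteration 4: no further components; recursion stops.

Bolt, Gear, Housing, Nut, Panel, Ring, Rod, Shaft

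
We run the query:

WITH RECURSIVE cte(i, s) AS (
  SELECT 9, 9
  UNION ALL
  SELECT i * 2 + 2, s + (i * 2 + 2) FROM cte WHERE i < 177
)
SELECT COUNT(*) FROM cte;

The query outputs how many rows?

Base: i=9, s=9.
Iteration 1: 9 < 177 holds -> i = 9 * 2 + 2 = 20, s = 9 + 20 = 29.
Iteration 2: 20 < 177 holds -> i = 20 * 2 + 2 = 42, s = 29 + 42 = 71.
Iteration 3: 42 < 177 holds -> i = 42 * 2 + 2 = 86, s = 71 + 86 = 157.
Iteration 4: 86 < 177 holds -> i = 86 * 2 + 2 = 174, s = 157 + 174 = 331.
Iteration 5: 174 < 177 holds -> i = 174 * 2 + 2 = 350, s = 331 + 350 = 681.
Iteration 6: 350 < 177 fails; recursion stops.
Total rows emitted: 6.

6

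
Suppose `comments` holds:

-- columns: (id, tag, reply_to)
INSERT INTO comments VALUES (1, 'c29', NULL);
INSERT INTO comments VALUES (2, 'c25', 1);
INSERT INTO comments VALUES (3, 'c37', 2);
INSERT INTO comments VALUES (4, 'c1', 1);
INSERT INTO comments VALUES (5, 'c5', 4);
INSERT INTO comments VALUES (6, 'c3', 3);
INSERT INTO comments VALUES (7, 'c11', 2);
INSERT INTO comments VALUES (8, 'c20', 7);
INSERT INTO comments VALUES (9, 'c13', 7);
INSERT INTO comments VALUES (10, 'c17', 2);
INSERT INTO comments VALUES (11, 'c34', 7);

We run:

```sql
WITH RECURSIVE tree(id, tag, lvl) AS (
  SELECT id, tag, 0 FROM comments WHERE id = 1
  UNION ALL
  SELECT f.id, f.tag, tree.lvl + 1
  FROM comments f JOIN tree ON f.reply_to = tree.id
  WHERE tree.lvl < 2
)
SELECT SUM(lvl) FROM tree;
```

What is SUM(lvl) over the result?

Base: id=1 (c29) at lvl 0.
Iteration 1: rows with reply_to in {1} -> c25 (id 2, lvl 1), c1 (id 4, lvl 1).
Iteration 2: rows with reply_to in {2,4} -> c37 (id 3, lvl 2), c5 (id 5, lvl 2), c11 (id 7, lvl 2), c17 (id 10, lvl 2).
Iteration 3: lvl < 2 fails for all current rows; recursion stops.
SUM(lvl) = 0 + 1 + 1 + 2 + 2 + 2 + 2 = 10.

10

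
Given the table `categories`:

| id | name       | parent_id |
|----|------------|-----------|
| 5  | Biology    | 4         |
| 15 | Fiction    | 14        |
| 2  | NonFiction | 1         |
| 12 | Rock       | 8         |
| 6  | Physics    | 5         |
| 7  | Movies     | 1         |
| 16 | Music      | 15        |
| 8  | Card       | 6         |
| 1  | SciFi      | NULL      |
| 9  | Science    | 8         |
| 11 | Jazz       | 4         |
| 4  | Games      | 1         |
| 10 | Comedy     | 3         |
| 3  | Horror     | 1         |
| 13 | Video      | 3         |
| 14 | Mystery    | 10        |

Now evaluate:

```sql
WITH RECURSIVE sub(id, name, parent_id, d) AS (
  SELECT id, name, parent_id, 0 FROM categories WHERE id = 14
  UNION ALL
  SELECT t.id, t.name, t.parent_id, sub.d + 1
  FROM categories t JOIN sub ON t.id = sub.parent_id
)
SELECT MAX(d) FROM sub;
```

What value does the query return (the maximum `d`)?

3

Base: id=14 (Mystery), parent_id=10, d 0.
Iteration 1: join on id=10 -> Comedy (id 10, parent_id=3, d 1).
Iteration 2: join on id=3 -> Horror (id 3, parent_id=1, d 2).
Iteration 3: join on id=1 -> SciFi (id 1, parent_id=NULL, d 3).
Iteration 4: parent_id is NULL; no match; recursion stops.
d values: 0, 1, 2, 3; the maximum is 3.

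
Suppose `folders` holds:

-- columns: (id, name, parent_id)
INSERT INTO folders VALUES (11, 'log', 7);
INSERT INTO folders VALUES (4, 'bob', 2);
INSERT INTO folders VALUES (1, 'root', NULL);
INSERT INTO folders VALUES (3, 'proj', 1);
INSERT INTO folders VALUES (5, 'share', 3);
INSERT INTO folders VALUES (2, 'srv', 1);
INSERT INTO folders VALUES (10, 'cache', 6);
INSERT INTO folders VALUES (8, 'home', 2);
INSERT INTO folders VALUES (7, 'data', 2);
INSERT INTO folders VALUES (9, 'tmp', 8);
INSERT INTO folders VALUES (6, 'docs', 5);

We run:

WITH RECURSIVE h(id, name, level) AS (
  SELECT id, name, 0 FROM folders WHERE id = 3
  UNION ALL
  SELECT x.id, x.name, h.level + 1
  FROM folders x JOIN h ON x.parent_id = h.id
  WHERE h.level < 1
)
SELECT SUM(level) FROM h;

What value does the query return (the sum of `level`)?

1

Base: id=3 (proj) at level 0.
Iteration 1: rows with parent_id in {3} -> share (id 5, level 1).
Iteration 2: level < 1 fails for all current rows; recursion stops.
SUM(level) = 0 + 1 = 1.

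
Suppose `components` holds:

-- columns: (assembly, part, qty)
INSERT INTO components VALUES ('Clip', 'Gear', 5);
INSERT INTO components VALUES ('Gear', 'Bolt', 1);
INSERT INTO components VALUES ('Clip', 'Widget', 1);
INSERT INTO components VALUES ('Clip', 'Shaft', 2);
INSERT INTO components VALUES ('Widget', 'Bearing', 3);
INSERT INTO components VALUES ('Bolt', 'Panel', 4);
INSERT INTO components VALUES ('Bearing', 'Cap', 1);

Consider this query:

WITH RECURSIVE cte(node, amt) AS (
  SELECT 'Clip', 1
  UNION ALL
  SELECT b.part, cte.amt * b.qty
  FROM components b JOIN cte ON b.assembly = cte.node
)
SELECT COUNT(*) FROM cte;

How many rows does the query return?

Base: (Clip, amt=1).
Iteration 1: components of {Clip} -> Gear = 1*5 = 5, Shaft = 1*2 = 2, Widget = 1*1 = 1.
Iteration 2: components of {Gear,Shaft,Widget} -> Bearing = 1*3 = 3, Bolt = 5*1 = 5.
Iteration 3: components of {Bearing,Bolt} -> Cap = 3*1 = 3, Panel = 5*4 = 20.
Iteration 4: no further components; recursion stops.
Total rows emitted: 8.

8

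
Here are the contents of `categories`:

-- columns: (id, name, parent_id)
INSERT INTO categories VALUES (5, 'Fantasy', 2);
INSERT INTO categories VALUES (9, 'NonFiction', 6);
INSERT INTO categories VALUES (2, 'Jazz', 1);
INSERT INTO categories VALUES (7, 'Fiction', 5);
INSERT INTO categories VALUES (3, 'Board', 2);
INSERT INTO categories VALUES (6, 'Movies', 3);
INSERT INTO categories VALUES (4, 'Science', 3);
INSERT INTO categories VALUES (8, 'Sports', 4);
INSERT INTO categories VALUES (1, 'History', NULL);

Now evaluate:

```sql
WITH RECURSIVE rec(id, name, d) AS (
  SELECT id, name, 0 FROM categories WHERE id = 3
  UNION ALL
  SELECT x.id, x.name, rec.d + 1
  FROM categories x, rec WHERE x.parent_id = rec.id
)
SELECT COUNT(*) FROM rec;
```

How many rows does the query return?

5

Base: id=3 (Board) at d 0.
Iteration 1: rows with parent_id in {3} -> Science (id 4, d 1), Movies (id 6, d 1).
Iteration 2: rows with parent_id in {4,6} -> Sports (id 8, d 2), NonFiction (id 9, d 2).
Iteration 3: no rows with parent_id in {8,9}; recursion stops.
Total rows emitted: 5.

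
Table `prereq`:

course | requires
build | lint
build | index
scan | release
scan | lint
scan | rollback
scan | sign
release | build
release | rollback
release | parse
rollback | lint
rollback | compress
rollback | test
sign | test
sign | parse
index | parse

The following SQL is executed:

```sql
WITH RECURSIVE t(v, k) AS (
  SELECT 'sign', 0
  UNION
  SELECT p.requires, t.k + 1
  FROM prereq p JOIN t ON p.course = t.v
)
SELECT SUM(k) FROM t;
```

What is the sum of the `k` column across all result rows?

2

Base: (sign, k=0).
Iteration 1: edges from {sign} -> (parse, k=1), (test, k=1).
Iteration 2: no outgoing edges from {parse,test}; recursion stops.
SUM(k) = 0 + 1 + 1 = 2.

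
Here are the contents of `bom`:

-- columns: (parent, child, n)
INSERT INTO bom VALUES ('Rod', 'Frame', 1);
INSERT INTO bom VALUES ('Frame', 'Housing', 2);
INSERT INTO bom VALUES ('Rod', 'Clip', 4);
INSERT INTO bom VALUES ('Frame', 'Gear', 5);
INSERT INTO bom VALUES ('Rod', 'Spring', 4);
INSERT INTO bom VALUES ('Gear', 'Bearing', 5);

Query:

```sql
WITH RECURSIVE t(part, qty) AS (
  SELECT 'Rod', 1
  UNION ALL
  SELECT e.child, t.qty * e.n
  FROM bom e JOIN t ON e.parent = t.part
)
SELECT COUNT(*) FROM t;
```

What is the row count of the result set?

Base: (Rod, qty=1).
Iteration 1: components of {Rod} -> Clip = 1*4 = 4, Frame = 1*1 = 1, Spring = 1*4 = 4.
Iteration 2: components of {Clip,Frame,Spring} -> Gear = 1*5 = 5, Housing = 1*2 = 2.
Iteration 3: components of {Gear,Housing} -> Bearing = 5*5 = 25.
Iteration 4: no further components; recursion stops.
Total rows emitted: 7.

7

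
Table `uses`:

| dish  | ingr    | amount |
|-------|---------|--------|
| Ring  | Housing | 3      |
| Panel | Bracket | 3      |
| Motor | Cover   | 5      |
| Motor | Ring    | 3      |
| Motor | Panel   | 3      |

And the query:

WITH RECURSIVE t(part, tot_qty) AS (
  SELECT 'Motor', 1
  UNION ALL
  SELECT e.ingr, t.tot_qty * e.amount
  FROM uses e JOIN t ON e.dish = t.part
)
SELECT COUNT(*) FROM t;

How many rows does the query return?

Base: (Motor, tot_qty=1).
Iteration 1: components of {Motor} -> Cover = 1*5 = 5, Panel = 1*3 = 3, Ring = 1*3 = 3.
Iteration 2: components of {Cover,Panel,Ring} -> Bracket = 3*3 = 9, Housing = 3*3 = 9.
Iteration 3: no further components; recursion stops.
Total rows emitted: 6.

6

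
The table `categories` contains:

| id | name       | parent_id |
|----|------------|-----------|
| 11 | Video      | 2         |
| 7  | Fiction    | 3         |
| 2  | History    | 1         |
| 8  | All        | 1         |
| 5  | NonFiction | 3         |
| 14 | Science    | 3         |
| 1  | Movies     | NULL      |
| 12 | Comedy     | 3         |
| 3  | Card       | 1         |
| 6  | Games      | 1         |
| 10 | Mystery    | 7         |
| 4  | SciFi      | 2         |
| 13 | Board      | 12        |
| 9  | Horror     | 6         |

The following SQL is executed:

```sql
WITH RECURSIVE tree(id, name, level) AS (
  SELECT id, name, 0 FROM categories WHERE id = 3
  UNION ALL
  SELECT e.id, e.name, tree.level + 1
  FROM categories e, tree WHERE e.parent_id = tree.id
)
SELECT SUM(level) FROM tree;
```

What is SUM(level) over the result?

8

Base: id=3 (Card) at level 0.
Iteration 1: rows with parent_id in {3} -> NonFiction (id 5, level 1), Fiction (id 7, level 1), Comedy (id 12, level 1), Science (id 14, level 1).
Iteration 2: rows with parent_id in {5,7,12,14} -> Mystery (id 10, level 2), Board (id 13, level 2).
Iteration 3: no rows with parent_id in {10,13}; recursion stops.
SUM(level) = 0 + 1 + 1 + 1 + 1 + 2 + 2 = 8.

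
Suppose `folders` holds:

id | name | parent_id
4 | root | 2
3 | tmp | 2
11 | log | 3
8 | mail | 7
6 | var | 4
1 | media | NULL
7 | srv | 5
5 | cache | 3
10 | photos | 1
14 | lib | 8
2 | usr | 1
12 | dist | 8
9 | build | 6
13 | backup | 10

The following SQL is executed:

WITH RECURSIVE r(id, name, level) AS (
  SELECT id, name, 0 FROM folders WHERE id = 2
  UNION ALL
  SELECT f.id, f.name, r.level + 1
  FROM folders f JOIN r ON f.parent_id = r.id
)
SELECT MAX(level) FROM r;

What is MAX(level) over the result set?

5

Base: id=2 (usr) at level 0.
Iteration 1: rows with parent_id in {2} -> tmp (id 3, level 1), root (id 4, level 1).
Iteration 2: rows with parent_id in {3,4} -> cache (id 5, level 2), var (id 6, level 2), log (id 11, level 2).
Iteration 3: rows with parent_id in {5,6,11} -> srv (id 7, level 3), build (id 9, level 3).
Iteration 4: rows with parent_id in {7,9} -> mail (id 8, level 4).
Iteration 5: rows with parent_id in {8} -> dist (id 12, level 5), lib (id 14, level 5).
Iteration 6: no rows with parent_id in {12,14}; recursion stops.
level values: 0, 1, 1, 2, 2, 2, 3, 3, 4, 5, 5; the maximum is 5.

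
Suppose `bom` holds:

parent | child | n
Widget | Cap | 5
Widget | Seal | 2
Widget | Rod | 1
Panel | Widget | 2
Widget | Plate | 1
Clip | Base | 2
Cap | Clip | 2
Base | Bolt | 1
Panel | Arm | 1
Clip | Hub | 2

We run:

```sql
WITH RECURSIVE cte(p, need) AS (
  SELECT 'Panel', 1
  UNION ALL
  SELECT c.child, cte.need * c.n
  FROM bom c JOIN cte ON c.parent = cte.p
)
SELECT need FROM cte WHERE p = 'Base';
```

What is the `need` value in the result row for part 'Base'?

40

Base: (Panel, need=1).
Iteration 1: components of {Panel} -> Arm = 1*1 = 1, Widget = 1*2 = 2.
Iteration 2: components of {Arm,Widget} -> Cap = 2*5 = 10, Plate = 2*1 = 2, Rod = 2*1 = 2, Seal = 2*2 = 4.
Iteration 3: components of {Cap,Plate,Rod,Seal} -> Clip = 10*2 = 20.
Iteration 4: components of {Clip} -> Base = 20*2 = 40, Hub = 20*2 = 40.
Iteration 5: components of {Base,Hub} -> Bolt = 40*1 = 40.
Iteration 6: no further components; recursion stops.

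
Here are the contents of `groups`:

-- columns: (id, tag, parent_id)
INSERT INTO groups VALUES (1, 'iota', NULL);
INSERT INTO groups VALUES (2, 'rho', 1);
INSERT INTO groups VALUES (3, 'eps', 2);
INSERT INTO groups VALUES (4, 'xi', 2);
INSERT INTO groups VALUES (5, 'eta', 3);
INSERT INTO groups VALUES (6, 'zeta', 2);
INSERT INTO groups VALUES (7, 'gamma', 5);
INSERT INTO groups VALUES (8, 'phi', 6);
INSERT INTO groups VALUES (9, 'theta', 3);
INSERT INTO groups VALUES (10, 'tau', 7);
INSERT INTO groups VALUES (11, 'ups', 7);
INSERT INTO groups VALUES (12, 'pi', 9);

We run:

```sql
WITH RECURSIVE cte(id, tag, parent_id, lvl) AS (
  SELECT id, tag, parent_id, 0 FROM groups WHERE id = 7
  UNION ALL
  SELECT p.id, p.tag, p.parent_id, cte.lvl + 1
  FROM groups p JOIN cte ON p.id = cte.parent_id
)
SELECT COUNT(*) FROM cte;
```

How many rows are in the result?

5

Base: id=7 (gamma), parent_id=5, lvl 0.
Iteration 1: join on id=5 -> eta (id 5, parent_id=3, lvl 1).
Iteration 2: join on id=3 -> eps (id 3, parent_id=2, lvl 2).
Iteration 3: join on id=2 -> rho (id 2, parent_id=1, lvl 3).
Iteration 4: join on id=1 -> iota (id 1, parent_id=NULL, lvl 4).
Iteration 5: parent_id is NULL; no match; recursion stops.
Total rows emitted: 5.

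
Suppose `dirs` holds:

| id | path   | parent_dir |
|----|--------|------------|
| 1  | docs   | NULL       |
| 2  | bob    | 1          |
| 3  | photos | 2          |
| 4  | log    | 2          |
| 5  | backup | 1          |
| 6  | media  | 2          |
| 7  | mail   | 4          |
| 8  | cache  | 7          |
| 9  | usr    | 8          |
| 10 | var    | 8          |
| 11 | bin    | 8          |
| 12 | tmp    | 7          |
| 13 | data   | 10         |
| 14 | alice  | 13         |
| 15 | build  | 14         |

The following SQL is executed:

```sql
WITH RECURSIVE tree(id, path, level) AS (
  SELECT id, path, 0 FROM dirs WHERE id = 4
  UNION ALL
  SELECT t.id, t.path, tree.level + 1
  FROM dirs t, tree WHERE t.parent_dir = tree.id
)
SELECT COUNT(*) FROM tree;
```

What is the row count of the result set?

10

Base: id=4 (log) at level 0.
Iteration 1: rows with parent_dir in {4} -> mail (id 7, level 1).
Iteration 2: rows with parent_dir in {7} -> cache (id 8, level 2), tmp (id 12, level 2).
Iteration 3: rows with parent_dir in {8,12} -> usr (id 9, level 3), var (id 10, level 3), bin (id 11, level 3).
Iteration 4: rows with parent_dir in {9,10,11} -> data (id 13, level 4).
Iteration 5: rows with parent_dir in {13} -> alice (id 14, level 5).
Iteration 6: rows with parent_dir in {14} -> build (id 15, level 6).
Iteration 7: no rows with parent_dir in {15}; recursion stops.
Total rows emitted: 10.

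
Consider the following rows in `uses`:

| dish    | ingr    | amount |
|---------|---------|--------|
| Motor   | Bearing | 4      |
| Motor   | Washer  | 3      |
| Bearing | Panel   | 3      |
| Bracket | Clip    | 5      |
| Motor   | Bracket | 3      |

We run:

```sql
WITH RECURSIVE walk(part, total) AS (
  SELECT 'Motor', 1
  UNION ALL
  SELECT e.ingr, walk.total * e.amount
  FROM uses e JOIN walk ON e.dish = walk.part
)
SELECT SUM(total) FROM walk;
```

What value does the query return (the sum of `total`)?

Base: (Motor, total=1).
Iteration 1: components of {Motor} -> Bearing = 1*4 = 4, Bracket = 1*3 = 3, Washer = 1*3 = 3.
Iteration 2: components of {Bearing,Bracket,Washer} -> Clip = 3*5 = 15, Panel = 4*3 = 12.
Iteration 3: no further components; recursion stops.
SUM(total) = 1 + 3 + 4 + 3 + 15 + 12 = 38.

38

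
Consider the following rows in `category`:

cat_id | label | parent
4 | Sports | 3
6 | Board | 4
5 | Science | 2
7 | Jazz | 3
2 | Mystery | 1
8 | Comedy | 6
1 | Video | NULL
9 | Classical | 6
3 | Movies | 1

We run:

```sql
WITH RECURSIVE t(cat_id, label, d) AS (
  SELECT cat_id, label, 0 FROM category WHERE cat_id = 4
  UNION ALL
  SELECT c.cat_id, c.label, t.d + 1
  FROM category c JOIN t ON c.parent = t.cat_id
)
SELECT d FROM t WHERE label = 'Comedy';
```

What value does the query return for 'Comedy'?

2

Base: cat_id=4 (Sports) at d 0.
Iteration 1: rows with parent in {4} -> Board (id 6, d 1).
Iteration 2: rows with parent in {6} -> Comedy (id 8, d 2), Classical (id 9, d 2).
Iteration 3: no rows with parent in {8,9}; recursion stops.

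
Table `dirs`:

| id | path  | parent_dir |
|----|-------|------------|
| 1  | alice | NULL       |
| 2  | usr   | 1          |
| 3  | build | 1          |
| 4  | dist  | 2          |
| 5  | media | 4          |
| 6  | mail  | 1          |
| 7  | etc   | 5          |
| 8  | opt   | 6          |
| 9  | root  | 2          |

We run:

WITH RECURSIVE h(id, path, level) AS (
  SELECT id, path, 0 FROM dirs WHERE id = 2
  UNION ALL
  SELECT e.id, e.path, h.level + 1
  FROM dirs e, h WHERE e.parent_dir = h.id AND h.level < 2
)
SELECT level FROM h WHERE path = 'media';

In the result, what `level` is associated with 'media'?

Base: id=2 (usr) at level 0.
Iteration 1: rows with parent_dir in {2} -> dist (id 4, level 1), root (id 9, level 1).
Iteration 2: rows with parent_dir in {4,9} -> media (id 5, level 2).
Iteration 3: level < 2 fails for all current rows; recursion stops.

2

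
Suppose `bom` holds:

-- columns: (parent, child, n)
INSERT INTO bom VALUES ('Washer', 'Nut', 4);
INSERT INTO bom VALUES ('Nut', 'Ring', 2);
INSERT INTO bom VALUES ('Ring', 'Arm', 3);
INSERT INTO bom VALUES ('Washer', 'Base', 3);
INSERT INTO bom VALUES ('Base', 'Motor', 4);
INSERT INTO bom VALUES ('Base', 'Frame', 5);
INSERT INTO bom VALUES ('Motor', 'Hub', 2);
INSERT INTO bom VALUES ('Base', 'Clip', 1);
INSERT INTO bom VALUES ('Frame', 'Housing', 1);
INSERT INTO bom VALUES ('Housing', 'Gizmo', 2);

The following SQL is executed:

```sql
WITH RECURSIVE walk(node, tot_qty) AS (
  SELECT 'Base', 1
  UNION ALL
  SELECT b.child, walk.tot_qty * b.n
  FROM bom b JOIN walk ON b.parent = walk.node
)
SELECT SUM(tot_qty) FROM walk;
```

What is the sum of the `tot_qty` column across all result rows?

Base: (Base, tot_qty=1).
Iteration 1: components of {Base} -> Clip = 1*1 = 1, Frame = 1*5 = 5, Motor = 1*4 = 4.
Iteration 2: components of {Clip,Frame,Motor} -> Housing = 5*1 = 5, Hub = 4*2 = 8.
Iteration 3: components of {Housing,Hub} -> Gizmo = 5*2 = 10.
Iteration 4: no further components; recursion stops.
SUM(tot_qty) = 1 + 4 + 5 + 1 + 8 + 5 + 10 = 34.

34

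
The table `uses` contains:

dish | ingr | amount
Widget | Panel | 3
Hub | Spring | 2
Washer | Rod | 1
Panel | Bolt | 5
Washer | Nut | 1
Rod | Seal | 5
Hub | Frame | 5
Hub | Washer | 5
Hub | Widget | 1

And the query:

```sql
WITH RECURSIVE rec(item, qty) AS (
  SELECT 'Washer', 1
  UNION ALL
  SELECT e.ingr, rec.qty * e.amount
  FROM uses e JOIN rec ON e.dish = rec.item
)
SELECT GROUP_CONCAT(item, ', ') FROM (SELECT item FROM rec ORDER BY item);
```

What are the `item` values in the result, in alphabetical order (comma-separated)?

Nut, Rod, Seal, Washer

Base: (Washer, qty=1).
Iteration 1: components of {Washer} -> Nut = 1*1 = 1, Rod = 1*1 = 1.
Iteration 2: components of {Nut,Rod} -> Seal = 1*5 = 5.
Iteration 3: no further components; recursion stops.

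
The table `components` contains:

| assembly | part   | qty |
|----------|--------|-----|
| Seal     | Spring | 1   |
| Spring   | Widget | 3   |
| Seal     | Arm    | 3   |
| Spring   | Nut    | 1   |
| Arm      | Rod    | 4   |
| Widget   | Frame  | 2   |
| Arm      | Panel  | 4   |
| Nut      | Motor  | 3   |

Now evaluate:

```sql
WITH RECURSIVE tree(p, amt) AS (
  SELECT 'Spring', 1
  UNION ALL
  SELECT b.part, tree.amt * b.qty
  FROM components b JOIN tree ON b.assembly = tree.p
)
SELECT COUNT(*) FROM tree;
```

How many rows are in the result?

Base: (Spring, amt=1).
Iteration 1: components of {Spring} -> Nut = 1*1 = 1, Widget = 1*3 = 3.
Iteration 2: components of {Nut,Widget} -> Frame = 3*2 = 6, Motor = 1*3 = 3.
Iteration 3: no further components; recursion stops.
Total rows emitted: 5.

5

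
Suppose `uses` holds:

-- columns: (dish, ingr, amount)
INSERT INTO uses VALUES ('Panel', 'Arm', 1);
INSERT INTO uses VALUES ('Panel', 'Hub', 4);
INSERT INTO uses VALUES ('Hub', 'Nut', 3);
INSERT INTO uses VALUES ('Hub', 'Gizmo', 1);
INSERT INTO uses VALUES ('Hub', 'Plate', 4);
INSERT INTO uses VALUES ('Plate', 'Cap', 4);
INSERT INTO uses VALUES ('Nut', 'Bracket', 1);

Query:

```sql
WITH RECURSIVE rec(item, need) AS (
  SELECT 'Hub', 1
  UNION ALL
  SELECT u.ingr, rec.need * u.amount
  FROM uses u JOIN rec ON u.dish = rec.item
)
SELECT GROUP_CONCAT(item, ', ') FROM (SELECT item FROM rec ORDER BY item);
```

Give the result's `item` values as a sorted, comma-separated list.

Bracket, Cap, Gizmo, Hub, Nut, Plate

Base: (Hub, need=1).
Iteration 1: components of {Hub} -> Gizmo = 1*1 = 1, Nut = 1*3 = 3, Plate = 1*4 = 4.
Iteration 2: components of {Gizmo,Nut,Plate} -> Bracket = 3*1 = 3, Cap = 4*4 = 16.
Iteration 3: no further components; recursion stops.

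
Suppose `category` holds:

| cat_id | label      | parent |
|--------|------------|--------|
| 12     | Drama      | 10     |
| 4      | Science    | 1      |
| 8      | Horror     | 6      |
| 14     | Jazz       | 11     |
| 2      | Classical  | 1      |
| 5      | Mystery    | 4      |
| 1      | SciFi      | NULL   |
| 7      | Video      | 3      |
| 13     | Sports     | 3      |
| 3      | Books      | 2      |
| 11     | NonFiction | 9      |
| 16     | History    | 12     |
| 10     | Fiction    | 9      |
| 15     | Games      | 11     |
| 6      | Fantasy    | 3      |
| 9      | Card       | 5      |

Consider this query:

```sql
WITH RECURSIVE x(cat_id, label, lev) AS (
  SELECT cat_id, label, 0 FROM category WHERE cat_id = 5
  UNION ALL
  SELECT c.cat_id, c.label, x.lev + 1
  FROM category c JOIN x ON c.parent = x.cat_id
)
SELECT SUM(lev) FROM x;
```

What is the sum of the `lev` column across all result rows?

Base: cat_id=5 (Mystery) at lev 0.
Iteration 1: rows with parent in {5} -> Card (id 9, lev 1).
Iteration 2: rows with parent in {9} -> Fiction (id 10, lev 2), NonFiction (id 11, lev 2).
Iteration 3: rows with parent in {10,11} -> Drama (id 12, lev 3), Jazz (id 14, lev 3), Games (id 15, lev 3).
Iteration 4: rows with parent in {12,14,15} -> History (id 16, lev 4).
Iteration 5: no rows with parent in {16}; recursion stops.
SUM(lev) = 0 + 1 + 2 + 2 + 3 + 3 + 3 + 4 = 18.

18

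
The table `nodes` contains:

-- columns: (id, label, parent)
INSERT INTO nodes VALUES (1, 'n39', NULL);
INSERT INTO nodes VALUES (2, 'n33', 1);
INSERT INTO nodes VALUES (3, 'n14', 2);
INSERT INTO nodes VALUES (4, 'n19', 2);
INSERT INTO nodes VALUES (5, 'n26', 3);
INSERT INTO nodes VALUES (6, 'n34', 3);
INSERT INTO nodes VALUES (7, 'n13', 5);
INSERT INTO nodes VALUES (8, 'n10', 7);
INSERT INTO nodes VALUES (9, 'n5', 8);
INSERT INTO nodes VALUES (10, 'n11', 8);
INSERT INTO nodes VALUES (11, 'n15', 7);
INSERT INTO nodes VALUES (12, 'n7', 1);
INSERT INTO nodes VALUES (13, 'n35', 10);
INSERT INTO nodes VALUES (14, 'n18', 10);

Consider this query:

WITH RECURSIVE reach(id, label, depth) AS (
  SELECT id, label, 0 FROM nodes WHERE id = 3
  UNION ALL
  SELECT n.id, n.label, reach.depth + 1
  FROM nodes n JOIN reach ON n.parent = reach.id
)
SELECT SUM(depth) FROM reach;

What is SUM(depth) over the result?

Base: id=3 (n14) at depth 0.
Iteration 1: rows with parent in {3} -> n26 (id 5, depth 1), n34 (id 6, depth 1).
Iteration 2: rows with parent in {5,6} -> n13 (id 7, depth 2).
Iteration 3: rows with parent in {7} -> n10 (id 8, depth 3), n15 (id 11, depth 3).
Iteration 4: rows with parent in {8,11} -> n5 (id 9, depth 4), n11 (id 10, depth 4).
Iteration 5: rows with parent in {9,10} -> n35 (id 13, depth 5), n18 (id 14, depth 5).
Iteration 6: no rows with parent in {13,14}; recursion stops.
SUM(depth) = 0 + 1 + 1 + 2 + 3 + 3 + 4 + 4 + 5 + 5 = 28.

28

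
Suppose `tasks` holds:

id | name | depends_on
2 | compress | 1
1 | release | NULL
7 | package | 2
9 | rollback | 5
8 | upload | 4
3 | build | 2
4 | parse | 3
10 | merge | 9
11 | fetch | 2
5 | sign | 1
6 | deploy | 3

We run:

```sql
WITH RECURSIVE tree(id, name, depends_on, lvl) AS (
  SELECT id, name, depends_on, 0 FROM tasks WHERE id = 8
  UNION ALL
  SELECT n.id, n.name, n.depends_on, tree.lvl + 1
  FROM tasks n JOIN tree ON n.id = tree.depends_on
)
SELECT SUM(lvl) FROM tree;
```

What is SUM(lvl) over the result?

10

Base: id=8 (upload), depends_on=4, lvl 0.
Iteration 1: join on id=4 -> parse (id 4, depends_on=3, lvl 1).
Iteration 2: join on id=3 -> build (id 3, depends_on=2, lvl 2).
Iteration 3: join on id=2 -> compress (id 2, depends_on=1, lvl 3).
Iteration 4: join on id=1 -> release (id 1, depends_on=NULL, lvl 4).
Iteration 5: depends_on is NULL; no match; recursion stops.
SUM(lvl) = 0 + 1 + 2 + 3 + 4 = 10.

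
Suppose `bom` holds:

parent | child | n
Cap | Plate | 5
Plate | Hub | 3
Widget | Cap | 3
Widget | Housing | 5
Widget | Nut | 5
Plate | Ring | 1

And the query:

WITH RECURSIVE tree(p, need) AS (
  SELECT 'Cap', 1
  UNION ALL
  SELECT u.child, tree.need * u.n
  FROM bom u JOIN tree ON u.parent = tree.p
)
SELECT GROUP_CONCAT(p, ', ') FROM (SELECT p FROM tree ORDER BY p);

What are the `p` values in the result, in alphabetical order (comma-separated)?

Base: (Cap, need=1).
Iteration 1: components of {Cap} -> Plate = 1*5 = 5.
Iteration 2: components of {Plate} -> Hub = 5*3 = 15, Ring = 5*1 = 5.
Iteration 3: no further components; recursion stops.

Cap, Hub, Plate, Ring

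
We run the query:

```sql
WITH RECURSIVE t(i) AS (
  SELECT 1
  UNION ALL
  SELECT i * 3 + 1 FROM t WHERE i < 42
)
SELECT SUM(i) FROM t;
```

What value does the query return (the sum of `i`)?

179

Base: i=1.
Iteration 1: 1 < 42 holds -> i = 1 * 3 + 1 = 4.
Iteration 2: 4 < 42 holds -> i = 4 * 3 + 1 = 13.
Iteration 3: 13 < 42 holds -> i = 13 * 3 + 1 = 40.
Iteration 4: 40 < 42 holds -> i = 40 * 3 + 1 = 121.
Iteration 5: 121 < 42 fails; recursion stops.
SUM(i) = 1 + 4 + 13 + 40 + 121 = 179.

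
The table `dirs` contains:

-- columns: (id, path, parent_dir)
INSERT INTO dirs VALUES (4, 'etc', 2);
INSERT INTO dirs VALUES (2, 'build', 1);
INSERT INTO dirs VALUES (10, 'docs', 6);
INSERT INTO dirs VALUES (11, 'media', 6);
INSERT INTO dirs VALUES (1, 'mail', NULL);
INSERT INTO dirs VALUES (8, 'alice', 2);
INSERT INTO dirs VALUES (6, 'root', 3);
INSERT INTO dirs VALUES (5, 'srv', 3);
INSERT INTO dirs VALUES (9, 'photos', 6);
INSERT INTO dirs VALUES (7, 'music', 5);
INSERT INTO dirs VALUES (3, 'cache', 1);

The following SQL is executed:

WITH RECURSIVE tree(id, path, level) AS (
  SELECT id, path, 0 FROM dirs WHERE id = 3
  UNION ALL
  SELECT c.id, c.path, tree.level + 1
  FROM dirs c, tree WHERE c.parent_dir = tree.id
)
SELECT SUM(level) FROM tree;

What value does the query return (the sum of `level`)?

Base: id=3 (cache) at level 0.
Iteration 1: rows with parent_dir in {3} -> srv (id 5, level 1), root (id 6, level 1).
Iteration 2: rows with parent_dir in {5,6} -> music (id 7, level 2), photos (id 9, level 2), docs (id 10, level 2), media (id 11, level 2).
Iteration 3: no rows with parent_dir in {7,9,10,11}; recursion stops.
SUM(level) = 0 + 1 + 1 + 2 + 2 + 2 + 2 = 10.

10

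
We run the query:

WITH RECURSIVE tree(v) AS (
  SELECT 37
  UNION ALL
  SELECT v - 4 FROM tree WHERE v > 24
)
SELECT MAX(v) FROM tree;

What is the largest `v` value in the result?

37

Base: v=37.
Iteration 1: 37 > 24 holds -> v = 37 - 4 = 33.
Iteration 2: 33 > 24 holds -> v = 33 - 4 = 29.
Iteration 3: 29 > 24 holds -> v = 29 - 4 = 25.
Iteration 4: 25 > 24 holds -> v = 25 - 4 = 21.
Iteration 5: 21 > 24 fails; recursion stops.
v values: 37, 33, 29, 25, 21; the maximum is 37.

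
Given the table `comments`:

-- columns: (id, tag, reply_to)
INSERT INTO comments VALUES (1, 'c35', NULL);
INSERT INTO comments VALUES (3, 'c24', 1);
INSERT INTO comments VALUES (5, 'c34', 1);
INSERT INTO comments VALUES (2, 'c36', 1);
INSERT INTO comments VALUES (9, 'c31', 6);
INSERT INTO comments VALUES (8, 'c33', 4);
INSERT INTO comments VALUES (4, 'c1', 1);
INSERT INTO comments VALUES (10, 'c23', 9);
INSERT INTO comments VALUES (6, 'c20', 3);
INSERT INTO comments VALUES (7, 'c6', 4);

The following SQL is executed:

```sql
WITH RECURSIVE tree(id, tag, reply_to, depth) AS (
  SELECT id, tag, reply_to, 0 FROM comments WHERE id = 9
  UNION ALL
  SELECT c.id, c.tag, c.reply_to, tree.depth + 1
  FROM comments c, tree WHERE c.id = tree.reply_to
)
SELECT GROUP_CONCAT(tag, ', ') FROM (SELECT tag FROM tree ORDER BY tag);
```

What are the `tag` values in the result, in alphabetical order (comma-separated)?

c20, c24, c31, c35

Base: id=9 (c31), reply_to=6, depth 0.
Iteration 1: join on id=6 -> c20 (id 6, reply_to=3, depth 1).
Iteration 2: join on id=3 -> c24 (id 3, reply_to=1, depth 2).
Iteration 3: join on id=1 -> c35 (id 1, reply_to=NULL, depth 3).
Iteration 4: reply_to is NULL; no match; recursion stops.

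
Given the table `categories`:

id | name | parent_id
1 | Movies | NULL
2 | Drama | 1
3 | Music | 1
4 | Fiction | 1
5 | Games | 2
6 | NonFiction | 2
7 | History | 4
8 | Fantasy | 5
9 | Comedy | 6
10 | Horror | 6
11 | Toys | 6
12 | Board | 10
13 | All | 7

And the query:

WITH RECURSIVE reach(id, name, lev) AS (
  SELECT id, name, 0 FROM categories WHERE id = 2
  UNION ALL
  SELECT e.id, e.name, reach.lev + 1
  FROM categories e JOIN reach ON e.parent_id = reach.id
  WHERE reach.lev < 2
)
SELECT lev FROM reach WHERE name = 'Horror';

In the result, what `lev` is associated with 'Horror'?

2

Base: id=2 (Drama) at lev 0.
Iteration 1: rows with parent_id in {2} -> Games (id 5, lev 1), NonFiction (id 6, lev 1).
Iteration 2: rows with parent_id in {5,6} -> Fantasy (id 8, lev 2), Comedy (id 9, lev 2), Horror (id 10, lev 2), Toys (id 11, lev 2).
Iteration 3: lev < 2 fails for all current rows; recursion stops.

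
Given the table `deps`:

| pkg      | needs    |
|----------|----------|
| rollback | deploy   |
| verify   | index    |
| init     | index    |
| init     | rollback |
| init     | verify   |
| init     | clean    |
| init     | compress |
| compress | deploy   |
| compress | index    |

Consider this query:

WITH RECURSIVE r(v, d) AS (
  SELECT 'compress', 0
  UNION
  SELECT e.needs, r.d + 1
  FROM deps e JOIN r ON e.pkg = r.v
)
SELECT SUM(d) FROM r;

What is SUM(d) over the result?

Base: (compress, d=0).
Iteration 1: edges from {compress} -> (deploy, d=1), (index, d=1).
Iteration 2: no outgoing edges from {deploy,index}; recursion stops.
SUM(d) = 0 + 1 + 1 = 2.

2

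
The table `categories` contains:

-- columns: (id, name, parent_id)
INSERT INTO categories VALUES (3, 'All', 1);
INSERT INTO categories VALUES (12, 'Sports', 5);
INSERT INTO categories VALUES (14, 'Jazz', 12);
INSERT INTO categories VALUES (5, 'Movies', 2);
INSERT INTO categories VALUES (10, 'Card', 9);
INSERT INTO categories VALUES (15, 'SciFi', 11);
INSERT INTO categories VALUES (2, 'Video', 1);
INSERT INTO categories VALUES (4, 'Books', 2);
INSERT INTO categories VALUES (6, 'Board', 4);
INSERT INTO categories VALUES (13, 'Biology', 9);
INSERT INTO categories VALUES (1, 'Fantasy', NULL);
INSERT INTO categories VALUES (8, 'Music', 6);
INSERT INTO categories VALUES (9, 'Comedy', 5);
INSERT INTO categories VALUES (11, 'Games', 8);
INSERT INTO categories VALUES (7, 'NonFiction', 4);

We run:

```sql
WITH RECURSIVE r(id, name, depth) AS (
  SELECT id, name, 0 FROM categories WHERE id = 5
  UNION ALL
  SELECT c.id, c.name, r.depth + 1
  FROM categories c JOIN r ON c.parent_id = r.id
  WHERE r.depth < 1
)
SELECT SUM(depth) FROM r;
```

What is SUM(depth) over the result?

Base: id=5 (Movies) at depth 0.
Iteration 1: rows with parent_id in {5} -> Comedy (id 9, depth 1), Sports (id 12, depth 1).
Iteration 2: depth < 1 fails for all current rows; recursion stops.
SUM(depth) = 0 + 1 + 1 = 2.

2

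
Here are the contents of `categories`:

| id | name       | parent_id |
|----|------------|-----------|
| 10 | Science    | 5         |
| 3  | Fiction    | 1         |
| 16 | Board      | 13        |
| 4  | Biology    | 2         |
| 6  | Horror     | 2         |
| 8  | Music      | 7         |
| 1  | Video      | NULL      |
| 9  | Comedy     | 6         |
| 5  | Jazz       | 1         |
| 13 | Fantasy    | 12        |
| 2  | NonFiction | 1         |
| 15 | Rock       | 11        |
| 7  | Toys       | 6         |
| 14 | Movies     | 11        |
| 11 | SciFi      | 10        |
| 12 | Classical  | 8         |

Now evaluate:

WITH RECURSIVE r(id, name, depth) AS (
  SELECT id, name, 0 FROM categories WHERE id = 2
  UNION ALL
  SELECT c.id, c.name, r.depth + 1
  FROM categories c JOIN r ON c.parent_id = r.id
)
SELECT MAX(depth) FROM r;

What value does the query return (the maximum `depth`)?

6

Base: id=2 (NonFiction) at depth 0.
Iteration 1: rows with parent_id in {2} -> Biology (id 4, depth 1), Horror (id 6, depth 1).
Iteration 2: rows with parent_id in {4,6} -> Toys (id 7, depth 2), Comedy (id 9, depth 2).
Iteration 3: rows with parent_id in {7,9} -> Music (id 8, depth 3).
Iteration 4: rows with parent_id in {8} -> Classical (id 12, depth 4).
Iteration 5: rows with parent_id in {12} -> Fantasy (id 13, depth 5).
Iteration 6: rows with parent_id in {13} -> Board (id 16, depth 6).
Iteration 7: no rows with parent_id in {16}; recursion stops.
depth values: 0, 1, 1, 2, 2, 3, 4, 5, 6; the maximum is 6.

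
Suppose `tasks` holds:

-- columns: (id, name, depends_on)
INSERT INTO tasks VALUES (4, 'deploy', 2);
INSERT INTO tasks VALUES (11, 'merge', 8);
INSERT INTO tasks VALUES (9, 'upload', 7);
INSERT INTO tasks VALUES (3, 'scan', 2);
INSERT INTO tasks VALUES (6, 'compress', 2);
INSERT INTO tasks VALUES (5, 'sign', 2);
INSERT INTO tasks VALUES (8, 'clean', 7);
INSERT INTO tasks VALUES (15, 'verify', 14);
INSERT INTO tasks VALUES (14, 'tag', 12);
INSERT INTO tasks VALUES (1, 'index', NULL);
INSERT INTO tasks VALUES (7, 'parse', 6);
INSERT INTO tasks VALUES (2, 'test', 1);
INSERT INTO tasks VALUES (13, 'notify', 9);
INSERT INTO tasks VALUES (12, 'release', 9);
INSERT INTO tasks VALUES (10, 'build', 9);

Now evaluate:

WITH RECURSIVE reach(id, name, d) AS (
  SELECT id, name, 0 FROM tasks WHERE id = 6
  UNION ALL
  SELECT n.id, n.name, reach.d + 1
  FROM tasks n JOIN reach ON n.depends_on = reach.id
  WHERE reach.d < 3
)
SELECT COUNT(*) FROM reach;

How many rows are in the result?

8

Base: id=6 (compress) at d 0.
Iteration 1: rows with depends_on in {6} -> parse (id 7, d 1).
Iteration 2: rows with depends_on in {7} -> clean (id 8, d 2), upload (id 9, d 2).
Iteration 3: rows with depends_on in {8,9} -> build (id 10, d 3), merge (id 11, d 3), release (id 12, d 3), notify (id 13, d 3).
Iteration 4: d < 3 fails for all current rows; recursion stops.
Total rows emitted: 8.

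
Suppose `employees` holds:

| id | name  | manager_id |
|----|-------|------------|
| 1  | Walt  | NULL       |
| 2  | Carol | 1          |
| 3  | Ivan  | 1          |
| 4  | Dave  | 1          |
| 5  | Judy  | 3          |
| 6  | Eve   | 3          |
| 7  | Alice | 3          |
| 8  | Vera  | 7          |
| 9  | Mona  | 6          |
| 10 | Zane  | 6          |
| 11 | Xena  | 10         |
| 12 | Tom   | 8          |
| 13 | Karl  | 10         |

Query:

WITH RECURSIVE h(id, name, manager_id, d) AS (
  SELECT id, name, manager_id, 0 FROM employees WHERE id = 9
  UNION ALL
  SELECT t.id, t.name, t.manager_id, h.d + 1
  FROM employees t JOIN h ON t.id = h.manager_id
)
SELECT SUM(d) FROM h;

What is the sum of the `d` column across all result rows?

6

Base: id=9 (Mona), manager_id=6, d 0.
Iteration 1: join on id=6 -> Eve (id 6, manager_id=3, d 1).
Iteration 2: join on id=3 -> Ivan (id 3, manager_id=1, d 2).
Iteration 3: join on id=1 -> Walt (id 1, manager_id=NULL, d 3).
Iteration 4: manager_id is NULL; no match; recursion stops.
SUM(d) = 0 + 1 + 2 + 3 = 6.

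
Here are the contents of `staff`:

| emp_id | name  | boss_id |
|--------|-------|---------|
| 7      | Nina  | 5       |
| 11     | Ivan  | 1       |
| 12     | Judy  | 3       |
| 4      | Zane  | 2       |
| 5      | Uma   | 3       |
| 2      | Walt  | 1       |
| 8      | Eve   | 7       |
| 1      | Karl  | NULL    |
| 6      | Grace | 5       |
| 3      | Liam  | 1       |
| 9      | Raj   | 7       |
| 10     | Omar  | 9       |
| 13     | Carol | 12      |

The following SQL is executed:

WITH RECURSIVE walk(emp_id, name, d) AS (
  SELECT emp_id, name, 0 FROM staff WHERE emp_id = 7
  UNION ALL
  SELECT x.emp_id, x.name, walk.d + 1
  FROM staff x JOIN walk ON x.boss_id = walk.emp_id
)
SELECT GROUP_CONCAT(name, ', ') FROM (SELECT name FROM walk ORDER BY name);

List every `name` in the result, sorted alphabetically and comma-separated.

Eve, Nina, Omar, Raj

Base: emp_id=7 (Nina) at d 0.
Iteration 1: rows with boss_id in {7} -> Eve (id 8, d 1), Raj (id 9, d 1).
Iteration 2: rows with boss_id in {8,9} -> Omar (id 10, d 2).
Iteration 3: no rows with boss_id in {10}; recursion stops.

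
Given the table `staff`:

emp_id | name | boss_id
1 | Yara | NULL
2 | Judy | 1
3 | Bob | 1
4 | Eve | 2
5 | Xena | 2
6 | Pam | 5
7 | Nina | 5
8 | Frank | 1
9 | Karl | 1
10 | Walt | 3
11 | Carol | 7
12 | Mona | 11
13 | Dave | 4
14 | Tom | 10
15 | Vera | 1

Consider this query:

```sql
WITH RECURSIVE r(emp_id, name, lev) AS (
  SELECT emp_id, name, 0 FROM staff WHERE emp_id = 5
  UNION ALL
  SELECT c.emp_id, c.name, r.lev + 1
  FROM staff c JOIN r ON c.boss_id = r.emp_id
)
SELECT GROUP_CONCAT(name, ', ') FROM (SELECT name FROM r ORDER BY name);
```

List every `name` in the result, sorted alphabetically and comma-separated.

Base: emp_id=5 (Xena) at lev 0.
Iteration 1: rows with boss_id in {5} -> Pam (id 6, lev 1), Nina (id 7, lev 1).
Iteration 2: rows with boss_id in {6,7} -> Carol (id 11, lev 2).
Iteration 3: rows with boss_id in {11} -> Mona (id 12, lev 3).
Iteration 4: no rows with boss_id in {12}; recursion stops.

Carol, Mona, Nina, Pam, Xena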